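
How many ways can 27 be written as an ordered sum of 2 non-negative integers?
C(27+2-1, 2-1) = C(28, 1) = 28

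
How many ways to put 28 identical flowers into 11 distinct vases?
C(28+11-1, 11-1) = C(38, 10) = 472733756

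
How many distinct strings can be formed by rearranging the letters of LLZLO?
5! / (3! × 1! × 1!) = 20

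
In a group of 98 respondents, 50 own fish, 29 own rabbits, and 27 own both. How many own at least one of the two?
|A∪B| = |A| + |B| - |A∩B| = 50 + 29 - 27 = 52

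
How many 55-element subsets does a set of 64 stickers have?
C(64,55) = 64!/(55!×9!) = 27540584512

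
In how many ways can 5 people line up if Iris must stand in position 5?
Fix one position: (5-1)! = 24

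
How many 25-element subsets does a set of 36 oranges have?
C(36,25) = 36!/(25!×11!) = 600805296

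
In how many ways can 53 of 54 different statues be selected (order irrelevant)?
C(54,53) = 54!/(53!×1!) = 54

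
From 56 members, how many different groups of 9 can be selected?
C(56,9) = 56!/(9!×47!) = 7575968400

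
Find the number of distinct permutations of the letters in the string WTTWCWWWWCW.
11! / (2! × 7! × 2!) = 1980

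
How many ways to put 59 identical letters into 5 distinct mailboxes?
C(59+5-1, 5-1) = C(63, 4) = 595665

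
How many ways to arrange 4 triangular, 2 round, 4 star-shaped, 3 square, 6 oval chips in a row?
19! / (4! × 2! × 4! × 3! × 6!) = 24443218800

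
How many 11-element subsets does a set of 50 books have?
C(50,11) = 50!/(11!×39!) = 37353738800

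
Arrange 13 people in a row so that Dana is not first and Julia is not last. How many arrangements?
By inclusion-exclusion: 13! - 2×(13-1)! + (13-2)! = 6227020800 - 958003200 + 39916800 = 5308934400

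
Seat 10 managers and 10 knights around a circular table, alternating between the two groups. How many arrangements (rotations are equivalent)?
Fix one of the managers: (10-1)! ways for the remaining managers, × 10! ways for the knights = 362880 × 3628800 = 1316818944000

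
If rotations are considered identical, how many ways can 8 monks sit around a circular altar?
Circular: fix one position, arrange the rest. (8-1)! = 5040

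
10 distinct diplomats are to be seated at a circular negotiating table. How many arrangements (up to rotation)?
Circular: fix one position, arrange the rest. (10-1)! = 362880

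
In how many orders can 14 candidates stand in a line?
14! = 87178291200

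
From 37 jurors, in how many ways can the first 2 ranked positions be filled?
P(37,2) = 37!/(37-2)! = 1332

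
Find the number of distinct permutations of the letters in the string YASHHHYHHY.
10! / (3! × 1! × 5! × 1!) = 5040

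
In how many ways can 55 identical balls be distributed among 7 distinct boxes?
C(55+7-1, 7-1) = C(61, 6) = 55525372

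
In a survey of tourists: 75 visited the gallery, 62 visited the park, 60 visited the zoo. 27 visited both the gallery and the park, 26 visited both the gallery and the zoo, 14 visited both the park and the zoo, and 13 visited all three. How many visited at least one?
|A∪B∪C| = 75+62+60-27-26-14+13 = 143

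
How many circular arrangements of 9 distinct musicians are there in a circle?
Circular: fix one position, arrange the rest. (9-1)! = 40320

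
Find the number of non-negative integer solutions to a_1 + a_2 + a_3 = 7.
C(7+3-1, 3-1) = C(9, 2) = 36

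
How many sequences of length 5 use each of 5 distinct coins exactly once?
5! = 120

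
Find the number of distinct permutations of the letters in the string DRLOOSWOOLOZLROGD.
17! / (2! × 1! × 1! × 6! × 3! × 1! × 2! × 1!) = 20583763200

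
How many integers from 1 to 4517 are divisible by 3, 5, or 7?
⌊4517/3⌋+⌊4517/5⌋+⌊4517/7⌋ - ⌊4517/15⌋-⌊4517/21⌋-⌊4517/35⌋ + ⌊4517/105⌋ = 1505+903+645 - 301-215-129 + 43 = 2451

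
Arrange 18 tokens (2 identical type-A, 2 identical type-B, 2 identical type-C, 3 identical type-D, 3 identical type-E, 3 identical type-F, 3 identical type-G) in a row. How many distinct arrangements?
18! / (2! × 2! × 2! × 3! × 3! × 3! × 3!) = 617512896000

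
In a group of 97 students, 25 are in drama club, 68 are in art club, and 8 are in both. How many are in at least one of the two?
|A∪B| = |A| + |B| - |A∩B| = 25 + 68 - 8 = 85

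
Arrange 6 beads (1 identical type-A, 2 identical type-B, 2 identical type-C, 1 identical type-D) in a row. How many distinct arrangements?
6! / (1! × 2! × 2! × 1!) = 180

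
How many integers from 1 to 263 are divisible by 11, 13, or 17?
⌊263/11⌋+⌊263/13⌋+⌊263/17⌋ - ⌊263/143⌋-⌊263/187⌋-⌊263/221⌋ + ⌊263/2431⌋ = 23+20+15 - 1-1-1 + 0 = 55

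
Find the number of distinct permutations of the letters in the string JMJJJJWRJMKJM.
13! / (1! × 3! × 7! × 1! × 1!) = 205920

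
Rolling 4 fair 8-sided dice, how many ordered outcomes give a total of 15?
Coefficient of x^15 in (x + x² + ... + x^8)^4. By inclusion-exclusion on dice exceeding 8: Σ_j (-1)^j C(4,j)·C(15-1-8j, 3) = C(4,0)·C(14,3) - C(4,1)·C(6,3) = 1·364 - 4·20 = 284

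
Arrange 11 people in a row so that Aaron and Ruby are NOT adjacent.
Total - adjacent = 11! - (11-1)!×2 = 39916800 - 7257600 = 32659200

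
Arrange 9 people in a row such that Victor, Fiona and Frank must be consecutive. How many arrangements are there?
Treat the 3 as one block: (9-3+1)! × 3! = 5040 × 6 = 30240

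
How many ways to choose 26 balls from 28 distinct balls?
C(28,26) = 28!/(26!×2!) = 378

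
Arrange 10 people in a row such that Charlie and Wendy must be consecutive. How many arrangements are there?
Treat the 2 as one block: (10-2+1)! × 2! = 362880 × 2 = 725760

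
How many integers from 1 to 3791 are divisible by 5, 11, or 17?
⌊3791/5⌋+⌊3791/11⌋+⌊3791/17⌋ - ⌊3791/55⌋-⌊3791/85⌋-⌊3791/187⌋ + ⌊3791/935⌋ = 758+344+223 - 68-44-20 + 4 = 1197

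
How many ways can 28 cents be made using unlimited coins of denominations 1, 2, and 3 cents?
Coefficient of x^28 in 1/(1-x^1) · 1/(1-x^2) · 1/(1-x^3). Case on j = number of 3-cent coins (j = 0..9); remainder r = 28 - 3j is made from {1,2} in ⌊r/2⌋+1 ways. r = 28, 25, 22, 19, 16, 13, 10, 7, 4, 1 → 15 + 13 + 12 + 10 + 9 + 7 + 6 + 4 + 3 + 1 = 80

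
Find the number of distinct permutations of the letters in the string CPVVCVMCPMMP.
12! / (3! × 3! × 3! × 3!) = 369600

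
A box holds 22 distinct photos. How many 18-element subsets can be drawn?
C(22,18) = 22!/(18!×4!) = 7315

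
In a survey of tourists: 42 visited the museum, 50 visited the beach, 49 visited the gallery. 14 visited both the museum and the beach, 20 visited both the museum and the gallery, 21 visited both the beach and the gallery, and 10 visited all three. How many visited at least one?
|A∪B∪C| = 42+50+49-14-20-21+10 = 96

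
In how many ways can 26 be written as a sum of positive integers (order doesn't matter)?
Pentagonal recurrence p(n) = p(n-1) + p(n-2) - p(n-5) - p(n-7) + p(n-12) + p(n-15) - ... gives p(0..25) = 1, 1, 2, 3, 5, 7, 11, 15, 22, 30, 42, 56, 77, 101, 135, 176, 231, 297, 385, 490, 627, 792, 1002, 1255, 1575, 1958. p(26) = p(25) + p(24) - p(21) - p(19) + p(14) + p(11) - p(4) - p(0) = 1958 + 1575 - 792 - 490 + 135 + 56 - 5 - 1 = 2436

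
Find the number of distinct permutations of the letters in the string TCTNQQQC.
8! / (2! × 1! × 2! × 3!) = 1680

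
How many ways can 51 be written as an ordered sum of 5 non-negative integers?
C(51+5-1, 5-1) = C(55, 4) = 341055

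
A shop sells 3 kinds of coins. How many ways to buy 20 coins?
C(20+3-1, 3-1) = C(22, 2) = 231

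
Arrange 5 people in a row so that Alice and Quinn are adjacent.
Treat as block: (5-1)! × 2! = 24 × 2 = 48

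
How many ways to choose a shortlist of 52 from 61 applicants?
C(61,52) = 61!/(52!×9!) = 17341763505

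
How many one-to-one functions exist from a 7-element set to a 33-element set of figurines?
P(33,7) = 33!/(33-7)! = 21531121920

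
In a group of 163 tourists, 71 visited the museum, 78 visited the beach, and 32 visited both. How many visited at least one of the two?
|A∪B| = |A| + |B| - |A∩B| = 71 + 78 - 32 = 117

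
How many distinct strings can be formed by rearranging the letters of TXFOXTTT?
8! / (1! × 2! × 4! × 1!) = 840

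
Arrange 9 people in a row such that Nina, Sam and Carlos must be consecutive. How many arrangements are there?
Treat the 3 as one block: (9-3+1)! × 3! = 5040 × 6 = 30240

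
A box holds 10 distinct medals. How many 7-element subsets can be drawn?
C(10,7) = 10!/(7!×3!) = 120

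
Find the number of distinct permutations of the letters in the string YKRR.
4! / (2! × 1! × 1!) = 12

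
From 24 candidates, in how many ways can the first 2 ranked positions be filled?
P(24,2) = 24!/(24-2)! = 552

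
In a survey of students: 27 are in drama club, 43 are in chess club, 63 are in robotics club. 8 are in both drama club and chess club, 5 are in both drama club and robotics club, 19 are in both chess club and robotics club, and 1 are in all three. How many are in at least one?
|A∪B∪C| = 27+43+63-8-5-19+1 = 102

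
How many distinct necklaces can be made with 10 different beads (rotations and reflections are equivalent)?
(10-1)!/2 = 362880/2 = 181440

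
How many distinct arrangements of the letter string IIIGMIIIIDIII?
13! / (1! × 1! × 1! × 10!) = 1716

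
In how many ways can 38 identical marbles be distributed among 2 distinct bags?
C(38+2-1, 2-1) = C(39, 1) = 39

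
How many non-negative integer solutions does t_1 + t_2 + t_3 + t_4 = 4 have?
C(4+4-1, 4-1) = C(7, 3) = 35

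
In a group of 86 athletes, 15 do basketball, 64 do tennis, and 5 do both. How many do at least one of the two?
|A∪B| = |A| + |B| - |A∩B| = 15 + 64 - 5 = 74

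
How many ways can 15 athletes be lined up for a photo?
15! = 1307674368000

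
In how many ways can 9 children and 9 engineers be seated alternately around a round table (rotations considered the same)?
Fix one of the children: (9-1)! ways for the remaining children, × 9! ways for the engineers = 40320 × 362880 = 14631321600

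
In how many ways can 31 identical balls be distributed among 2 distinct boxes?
C(31+2-1, 2-1) = C(32, 1) = 32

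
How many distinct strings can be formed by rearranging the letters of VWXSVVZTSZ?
10! / (1! × 2! × 2! × 1! × 1! × 3!) = 151200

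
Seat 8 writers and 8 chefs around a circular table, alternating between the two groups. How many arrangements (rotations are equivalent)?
Fix one of the writers: (8-1)! ways for the remaining writers, × 8! ways for the chefs = 5040 × 40320 = 203212800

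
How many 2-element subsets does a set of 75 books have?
C(75,2) = 75!/(2!×73!) = 2775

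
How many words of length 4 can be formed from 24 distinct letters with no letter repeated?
P(24,4) = 24!/(24-4)! = 255024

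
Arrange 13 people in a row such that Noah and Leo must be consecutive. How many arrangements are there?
Treat the 2 as one block: (13-2+1)! × 2! = 479001600 × 2 = 958003200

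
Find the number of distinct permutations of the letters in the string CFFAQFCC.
8! / (1! × 3! × 1! × 3!) = 1120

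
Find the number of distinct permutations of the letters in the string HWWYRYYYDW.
10! / (3! × 1! × 4! × 1! × 1!) = 25200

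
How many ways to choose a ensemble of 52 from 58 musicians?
C(58,52) = 58!/(52!×6!) = 40475358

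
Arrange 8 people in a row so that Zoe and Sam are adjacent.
Treat as block: (8-1)! × 2! = 5040 × 2 = 10080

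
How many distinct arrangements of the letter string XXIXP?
5! / (1! × 1! × 3!) = 20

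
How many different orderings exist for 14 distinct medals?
14! = 87178291200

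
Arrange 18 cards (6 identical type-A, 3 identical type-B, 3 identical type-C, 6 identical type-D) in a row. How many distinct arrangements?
18! / (6! × 3! × 3! × 6!) = 343062720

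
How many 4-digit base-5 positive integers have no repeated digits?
First digit: 4 choices (nonzero). Then descending: 4 × 4 × 3 × 2 = 96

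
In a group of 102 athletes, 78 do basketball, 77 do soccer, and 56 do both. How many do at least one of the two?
|A∪B| = |A| + |B| - |A∩B| = 78 + 77 - 56 = 99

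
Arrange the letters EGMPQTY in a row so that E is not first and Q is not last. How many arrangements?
By inclusion-exclusion: 7! - 2×(7-1)! + (7-2)! = 5040 - 1440 + 120 = 3720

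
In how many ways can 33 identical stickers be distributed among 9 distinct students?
C(33+9-1, 9-1) = C(41, 8) = 95548245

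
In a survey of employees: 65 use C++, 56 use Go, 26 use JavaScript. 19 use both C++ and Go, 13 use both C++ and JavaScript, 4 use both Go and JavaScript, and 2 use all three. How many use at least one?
|A∪B∪C| = 65+56+26-19-13-4+2 = 113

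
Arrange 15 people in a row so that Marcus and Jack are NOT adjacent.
Total - adjacent = 15! - (15-1)!×2 = 1307674368000 - 174356582400 = 1133317785600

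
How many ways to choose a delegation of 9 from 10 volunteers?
C(10,9) = 10!/(9!×1!) = 10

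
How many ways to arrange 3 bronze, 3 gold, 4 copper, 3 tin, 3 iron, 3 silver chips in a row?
19! / (3! × 3! × 4! × 3! × 3! × 3!) = 651819168000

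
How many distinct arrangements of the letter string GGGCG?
5! / (4! × 1!) = 5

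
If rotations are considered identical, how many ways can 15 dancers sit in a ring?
Circular: fix one position, arrange the rest. (15-1)! = 87178291200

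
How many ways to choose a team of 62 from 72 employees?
C(72,62) = 72!/(62!×10!) = 536211932256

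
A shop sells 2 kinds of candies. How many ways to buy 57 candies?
C(57+2-1, 2-1) = C(58, 1) = 58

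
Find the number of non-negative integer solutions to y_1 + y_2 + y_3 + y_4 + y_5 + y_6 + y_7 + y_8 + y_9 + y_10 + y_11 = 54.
C(54+11-1, 11-1) = C(64, 10) = 151473214816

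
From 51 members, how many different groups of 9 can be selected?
C(51,9) = 51!/(9!×42!) = 3042312350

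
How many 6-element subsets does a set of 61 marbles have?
C(61,6) = 61!/(6!×55!) = 55525372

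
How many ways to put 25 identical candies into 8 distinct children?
C(25+8-1, 8-1) = C(32, 7) = 3365856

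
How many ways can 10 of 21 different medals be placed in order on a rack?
P(21,10) = 21!/(21-10)! = 1279935820800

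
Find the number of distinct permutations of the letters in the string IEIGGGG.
7! / (1! × 2! × 4!) = 105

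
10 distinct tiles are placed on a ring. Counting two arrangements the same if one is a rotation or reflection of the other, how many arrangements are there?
(10-1)!/2 = 362880/2 = 181440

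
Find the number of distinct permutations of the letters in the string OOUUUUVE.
8! / (1! × 4! × 1! × 2!) = 840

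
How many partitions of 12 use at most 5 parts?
By conjugation, equals partitions of 12 into parts ≤ 5. Let r_j(i) = number of partitions of i into parts ≤ j, for i = 0..12. r_1(i) = 1 for all i; r_j(i) = r_{j-1}(i) + r_j(i-j). Rows j = 2..5: ≤2: 1 1 2 2 3 3 4 4 5 5 6 6 7; ≤3: 1 1 2 3 4 5 7 8 10 12 14 16 19; ≤4: 1 1 2 3 5 6 9 11 15 18 23 27 34; ≤5: 1 1 2 3 5 7 10 13 18 23 30 37 47. r_5(12) = 47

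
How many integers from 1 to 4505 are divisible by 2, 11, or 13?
⌊4505/2⌋+⌊4505/11⌋+⌊4505/13⌋ - ⌊4505/22⌋-⌊4505/26⌋-⌊4505/143⌋ + ⌊4505/286⌋ = 2252+409+346 - 204-173-31 + 15 = 2614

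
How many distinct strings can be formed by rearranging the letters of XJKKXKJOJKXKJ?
13! / (1! × 4! × 5! × 3!) = 360360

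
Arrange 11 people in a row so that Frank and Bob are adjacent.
Treat as block: (11-1)! × 2! = 3628800 × 2 = 7257600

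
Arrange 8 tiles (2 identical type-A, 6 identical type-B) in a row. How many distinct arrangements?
8! / (2! × 6!) = 28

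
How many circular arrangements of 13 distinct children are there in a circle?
Circular: fix one position, arrange the rest. (13-1)! = 479001600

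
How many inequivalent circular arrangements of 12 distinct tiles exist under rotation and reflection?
(12-1)!/2 = 39916800/2 = 19958400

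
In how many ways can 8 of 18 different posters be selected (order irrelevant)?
C(18,8) = 18!/(8!×10!) = 43758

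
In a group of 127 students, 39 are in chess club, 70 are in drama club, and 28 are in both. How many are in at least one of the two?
|A∪B| = |A| + |B| - |A∩B| = 39 + 70 - 28 = 81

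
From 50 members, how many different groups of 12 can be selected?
C(50,12) = 50!/(12!×38!) = 121399651100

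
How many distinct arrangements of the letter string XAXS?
4! / (1! × 2! × 1!) = 12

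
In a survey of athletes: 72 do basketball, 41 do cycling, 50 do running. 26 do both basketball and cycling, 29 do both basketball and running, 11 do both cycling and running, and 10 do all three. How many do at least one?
|A∪B∪C| = 72+41+50-26-29-11+10 = 107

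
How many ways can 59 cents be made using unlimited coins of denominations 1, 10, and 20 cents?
Coefficient of x^59 in 1/(1-x^1) · 1/(1-x^10) · 1/(1-x^20). Case on j = number of 20-cent coins (j = 0..2); remainder r = 59 - 20j is made from {1,10} in ⌊r/10⌋+1 ways. r = 59, 39, 19 → 6 + 4 + 2 = 12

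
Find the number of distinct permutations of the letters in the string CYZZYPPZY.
9! / (3! × 1! × 2! × 3!) = 5040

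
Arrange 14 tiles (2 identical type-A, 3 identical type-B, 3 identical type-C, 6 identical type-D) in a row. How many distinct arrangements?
14! / (2! × 3! × 3! × 6!) = 1681680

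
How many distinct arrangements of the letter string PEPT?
4! / (2! × 1! × 1!) = 12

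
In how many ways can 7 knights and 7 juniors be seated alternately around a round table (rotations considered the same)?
Fix one of the knights: (7-1)! ways for the remaining knights, × 7! ways for the juniors = 720 × 5040 = 3628800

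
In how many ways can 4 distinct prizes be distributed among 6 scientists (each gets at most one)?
P(6,4) = 6!/(6-4)! = 360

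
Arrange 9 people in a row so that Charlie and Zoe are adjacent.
Treat as block: (9-1)! × 2! = 40320 × 2 = 80640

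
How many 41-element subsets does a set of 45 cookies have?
C(45,41) = 45!/(41!×4!) = 148995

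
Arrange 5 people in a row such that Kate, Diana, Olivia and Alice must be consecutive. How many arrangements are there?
Treat the 4 as one block: (5-4+1)! × 4! = 2 × 24 = 48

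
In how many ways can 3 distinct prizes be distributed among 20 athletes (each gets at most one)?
P(20,3) = 20!/(20-3)! = 6840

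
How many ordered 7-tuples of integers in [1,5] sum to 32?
Coefficient of x^32 in (x + x² + ... + x^5)^7. By inclusion-exclusion on dice exceeding 5: Σ_j (-1)^j C(7,j)·C(32-1-5j, 6) = C(7,0)·C(31,6) - C(7,1)·C(26,6) + C(7,2)·C(21,6) - C(7,3)·C(16,6) + C(7,4)·C(11,6) - C(7,5)·C(6,6) = 1·736281 - 7·230230 + 21·54264 - 35·8008 + 35·462 - 21·1 = 84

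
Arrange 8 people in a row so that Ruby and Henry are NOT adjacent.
Total - adjacent = 8! - (8-1)!×2 = 40320 - 10080 = 30240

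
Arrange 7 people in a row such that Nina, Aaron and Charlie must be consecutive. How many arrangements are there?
Treat the 3 as one block: (7-3+1)! × 3! = 120 × 6 = 720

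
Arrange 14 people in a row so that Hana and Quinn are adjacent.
Treat as block: (14-1)! × 2! = 6227020800 × 2 = 12454041600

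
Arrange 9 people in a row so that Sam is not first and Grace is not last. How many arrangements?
By inclusion-exclusion: 9! - 2×(9-1)! + (9-2)! = 362880 - 80640 + 5040 = 287280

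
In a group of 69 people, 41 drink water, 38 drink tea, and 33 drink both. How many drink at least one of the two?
|A∪B| = |A| + |B| - |A∩B| = 41 + 38 - 33 = 46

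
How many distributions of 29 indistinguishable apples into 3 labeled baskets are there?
C(29+3-1, 3-1) = C(31, 2) = 465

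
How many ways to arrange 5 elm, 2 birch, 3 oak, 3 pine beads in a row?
13! / (5! × 2! × 3! × 3!) = 720720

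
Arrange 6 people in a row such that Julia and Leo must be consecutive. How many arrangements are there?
Treat the 2 as one block: (6-2+1)! × 2! = 120 × 2 = 240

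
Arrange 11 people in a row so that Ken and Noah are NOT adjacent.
Total - adjacent = 11! - (11-1)!×2 = 39916800 - 7257600 = 32659200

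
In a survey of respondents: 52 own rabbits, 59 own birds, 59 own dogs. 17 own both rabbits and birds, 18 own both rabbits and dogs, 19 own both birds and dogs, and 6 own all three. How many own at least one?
|A∪B∪C| = 52+59+59-17-18-19+6 = 122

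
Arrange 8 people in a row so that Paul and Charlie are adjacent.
Treat as block: (8-1)! × 2! = 5040 × 2 = 10080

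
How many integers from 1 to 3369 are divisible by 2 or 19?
⌊3369/2⌋ + ⌊3369/19⌋ - ⌊3369/38⌋ = 1684 + 177 - 88 = 1773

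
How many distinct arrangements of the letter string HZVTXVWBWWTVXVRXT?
17! / (3! × 3! × 1! × 4! × 1! × 3! × 1! × 1!) = 68612544000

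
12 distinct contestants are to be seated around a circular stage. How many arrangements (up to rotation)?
Circular: fix one position, arrange the rest. (12-1)! = 39916800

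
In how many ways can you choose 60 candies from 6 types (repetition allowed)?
C(60+6-1, 6-1) = C(65, 5) = 8259888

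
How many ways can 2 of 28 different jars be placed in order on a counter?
P(28,2) = 28!/(28-2)! = 756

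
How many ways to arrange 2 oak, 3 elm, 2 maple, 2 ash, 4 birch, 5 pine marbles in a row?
18! / (2! × 3! × 2! × 2! × 4! × 5!) = 46313467200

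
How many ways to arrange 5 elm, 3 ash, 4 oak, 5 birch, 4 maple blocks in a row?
21! / (5! × 3! × 4! × 5! × 4!) = 1026615189600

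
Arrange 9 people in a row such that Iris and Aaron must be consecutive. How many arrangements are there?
Treat the 2 as one block: (9-2+1)! × 2! = 40320 × 2 = 80640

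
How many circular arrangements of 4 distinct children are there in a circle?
Circular: fix one position, arrange the rest. (4-1)! = 6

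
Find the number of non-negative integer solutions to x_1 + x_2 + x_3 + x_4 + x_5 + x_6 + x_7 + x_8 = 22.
C(22+8-1, 8-1) = C(29, 7) = 1560780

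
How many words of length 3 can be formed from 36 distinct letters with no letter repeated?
P(36,3) = 36!/(36-3)! = 42840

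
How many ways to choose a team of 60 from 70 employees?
C(70,60) = 70!/(60!×10!) = 396704524216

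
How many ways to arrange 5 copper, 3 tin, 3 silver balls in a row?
11! / (5! × 3! × 3!) = 9240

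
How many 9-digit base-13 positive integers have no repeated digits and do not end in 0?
Last digit: 12 nonzero choices. First digit: 11 (nonzero, ≠last). Middle 7: P(11,7) = 1663200. Total = 219542400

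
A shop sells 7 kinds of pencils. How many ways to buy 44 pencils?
C(44+7-1, 7-1) = C(50, 6) = 15890700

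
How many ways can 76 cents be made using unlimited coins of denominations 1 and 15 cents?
Coefficient of x^76 in 1/(1-x^1) · 1/(1-x^15). Use j coins of 15 for j = 0..⌊76/15⌋ = 5, the rest in 1s: 5 + 1 = 6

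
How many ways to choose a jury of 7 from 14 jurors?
C(14,7) = 14!/(7!×7!) = 3432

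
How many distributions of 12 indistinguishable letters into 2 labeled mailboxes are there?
C(12+2-1, 2-1) = C(13, 1) = 13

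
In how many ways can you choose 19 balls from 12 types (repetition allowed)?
C(19+12-1, 12-1) = C(30, 11) = 54627300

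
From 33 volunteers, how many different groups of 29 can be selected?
C(33,29) = 33!/(29!×4!) = 40920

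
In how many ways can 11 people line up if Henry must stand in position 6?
Fix one position: (11-1)! = 3628800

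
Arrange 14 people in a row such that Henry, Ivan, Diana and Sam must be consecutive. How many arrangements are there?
Treat the 4 as one block: (14-4+1)! × 4! = 39916800 × 24 = 958003200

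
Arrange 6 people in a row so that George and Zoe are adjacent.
Treat as block: (6-1)! × 2! = 120 × 2 = 240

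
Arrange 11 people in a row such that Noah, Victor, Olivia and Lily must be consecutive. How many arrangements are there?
Treat the 4 as one block: (11-4+1)! × 4! = 40320 × 24 = 967680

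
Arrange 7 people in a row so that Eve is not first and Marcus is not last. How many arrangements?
By inclusion-exclusion: 7! - 2×(7-1)! + (7-2)! = 5040 - 1440 + 120 = 3720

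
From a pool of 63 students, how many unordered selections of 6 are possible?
C(63,6) = 63!/(6!×57!) = 67945521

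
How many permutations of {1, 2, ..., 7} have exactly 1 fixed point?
Choose the 1 fixed point C(7,1) = 7, derange the rest: !6 = Σ_{j=0}^{6} (-1)^j·6!/j! = 720 - 720 + 360 - 120 + 30 - 6 + 1 = 265. Product = 7 × 265 = 1855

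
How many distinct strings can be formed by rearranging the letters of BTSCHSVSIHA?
11! / (1! × 3! × 2! × 1! × 1! × 1! × 1! × 1!) = 3326400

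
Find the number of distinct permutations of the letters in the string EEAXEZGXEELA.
12! / (1! × 1! × 2! × 1! × 2! × 5!) = 997920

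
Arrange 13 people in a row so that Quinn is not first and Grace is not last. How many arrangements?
By inclusion-exclusion: 13! - 2×(13-1)! + (13-2)! = 6227020800 - 958003200 + 39916800 = 5308934400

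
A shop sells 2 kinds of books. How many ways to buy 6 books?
C(6+2-1, 2-1) = C(7, 1) = 7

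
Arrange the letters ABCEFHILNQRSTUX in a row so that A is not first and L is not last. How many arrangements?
By inclusion-exclusion: 15! - 2×(15-1)! + (15-2)! = 1307674368000 - 174356582400 + 6227020800 = 1139544806400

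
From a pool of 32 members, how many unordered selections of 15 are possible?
C(32,15) = 32!/(15!×17!) = 565722720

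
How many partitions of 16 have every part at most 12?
Let r_j(i) = number of partitions of i into parts ≤ j, for i = 0..16. r_1(i) = 1 for all i; r_j(i) = r_{j-1}(i) + r_j(i-j). Rows j = 2..12: ≤2: 1 1 2 2 3 3 4 4 5 5 6 6 7 7 8 8 9; ≤3: 1 1 2 3 4 5 7 8 10 12 14 16 19 21 24 27 30; ≤4: 1 1 2 3 5 6 9 11 15 18 23 27 34 39 47 54 64; ≤5: 1 1 2 3 5 7 10 13 18 23 30 37 47 57 70 84 101; ≤6: 1 1 2 3 5 7 11 14 20 26 35 44 58 71 90 110 136; ≤7: 1 1 2 3 5 7 11 15 21 28 38 49 65 82 105 131 164; ≤8: 1 1 2 3 5 7 11 15 22 29 40 52 70 89 116 146 186; ≤9: 1 1 2 3 5 7 11 15 22 30 41 54 73 94 123 157 201; ≤10: 1 1 2 3 5 7 11 15 22 30 42 55 75 97 128 164 212; ≤11: 1 1 2 3 5 7 11 15 22 30 42 56 76 99 131 169 219; ≤12: 1 1 2 3 5 7 11 15 22 30 42 56 77 100 133 172 224. r_12(16) = 224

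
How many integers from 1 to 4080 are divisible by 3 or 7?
⌊4080/3⌋ + ⌊4080/7⌋ - ⌊4080/21⌋ = 1360 + 582 - 194 = 1748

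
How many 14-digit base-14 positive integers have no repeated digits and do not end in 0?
Last digit: 13 nonzero choices. First digit: 12 (nonzero, ≠last). Middle 12: P(12,12) = 479001600. Total = 74724249600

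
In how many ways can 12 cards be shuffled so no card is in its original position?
!12 = Σ_{j=0}^{12} (-1)^j·12!/j! = 479001600 - 479001600 + 239500800 - 79833600 + 19958400 - 3991680 + 665280 - 95040 + 11880 - 1320 + 132 - 12 + 1 = 176214841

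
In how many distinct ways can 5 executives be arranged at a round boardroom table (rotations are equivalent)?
Circular: fix one position, arrange the rest. (5-1)! = 24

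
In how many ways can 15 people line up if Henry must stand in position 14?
Fix one position: (15-1)! = 87178291200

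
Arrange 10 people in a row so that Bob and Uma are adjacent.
Treat as block: (10-1)! × 2! = 362880 × 2 = 725760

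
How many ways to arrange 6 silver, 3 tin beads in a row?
9! / (6! × 3!) = 84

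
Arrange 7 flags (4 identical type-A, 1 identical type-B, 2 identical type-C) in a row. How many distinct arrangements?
7! / (4! × 1! × 2!) = 105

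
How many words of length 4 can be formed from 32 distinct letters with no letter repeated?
P(32,4) = 32!/(32-4)! = 863040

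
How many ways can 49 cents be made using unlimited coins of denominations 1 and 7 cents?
Coefficient of x^49 in 1/(1-x^1) · 1/(1-x^7). Use j coins of 7 for j = 0..⌊49/7⌋ = 7, the rest in 1s: 7 + 1 = 8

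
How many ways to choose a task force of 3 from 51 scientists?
C(51,3) = 51!/(3!×48!) = 20825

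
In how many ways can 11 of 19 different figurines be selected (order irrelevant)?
C(19,11) = 19!/(11!×8!) = 75582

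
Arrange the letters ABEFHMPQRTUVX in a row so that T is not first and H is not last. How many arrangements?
By inclusion-exclusion: 13! - 2×(13-1)! + (13-2)! = 6227020800 - 958003200 + 39916800 = 5308934400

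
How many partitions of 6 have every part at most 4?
Let r_j(i) = number of partitions of i into parts ≤ j, for i = 0..6. r_1(i) = 1 for all i; r_j(i) = r_{j-1}(i) + r_j(i-j). Rows j = 2..4: ≤2: 1 1 2 2 3 3 4; ≤3: 1 1 2 3 4 5 7; ≤4: 1 1 2 3 5 6 9. r_4(6) = 9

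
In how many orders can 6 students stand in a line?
6! = 720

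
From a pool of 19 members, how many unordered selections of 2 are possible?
C(19,2) = 19!/(2!×17!) = 171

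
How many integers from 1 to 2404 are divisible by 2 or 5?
⌊2404/2⌋ + ⌊2404/5⌋ - ⌊2404/10⌋ = 1202 + 480 - 240 = 1442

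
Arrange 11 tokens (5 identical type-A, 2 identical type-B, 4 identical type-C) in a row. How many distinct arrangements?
11! / (5! × 2! × 4!) = 6930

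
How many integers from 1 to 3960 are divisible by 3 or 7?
⌊3960/3⌋ + ⌊3960/7⌋ - ⌊3960/21⌋ = 1320 + 565 - 188 = 1697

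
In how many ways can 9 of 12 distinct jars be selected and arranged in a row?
P(12,9) = 12!/(12-9)! = 79833600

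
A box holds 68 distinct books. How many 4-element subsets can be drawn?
C(68,4) = 68!/(4!×64!) = 814385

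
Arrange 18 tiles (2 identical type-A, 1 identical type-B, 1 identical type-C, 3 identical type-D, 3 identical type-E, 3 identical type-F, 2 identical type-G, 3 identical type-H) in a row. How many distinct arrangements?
18! / (2! × 1! × 1! × 3! × 3! × 3! × 2! × 3!) = 1235025792000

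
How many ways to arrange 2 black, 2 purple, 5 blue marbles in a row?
9! / (2! × 2! × 5!) = 756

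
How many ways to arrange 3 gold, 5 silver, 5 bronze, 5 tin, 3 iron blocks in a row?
21! / (3! × 5! × 5! × 5! × 3!) = 821292151680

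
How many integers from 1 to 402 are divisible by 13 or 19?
⌊402/13⌋ + ⌊402/19⌋ - ⌊402/247⌋ = 30 + 21 - 1 = 50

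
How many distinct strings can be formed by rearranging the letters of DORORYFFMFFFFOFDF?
17! / (2! × 3! × 8! × 1! × 2! × 1!) = 367567200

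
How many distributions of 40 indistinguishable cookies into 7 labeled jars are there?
C(40+7-1, 7-1) = C(46, 6) = 9366819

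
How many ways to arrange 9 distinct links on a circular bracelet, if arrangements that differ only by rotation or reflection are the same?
(9-1)!/2 = 40320/2 = 20160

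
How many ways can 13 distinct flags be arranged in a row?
13! = 6227020800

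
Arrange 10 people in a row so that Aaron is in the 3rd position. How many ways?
Fix one position: (10-1)! = 362880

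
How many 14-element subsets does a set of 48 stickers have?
C(48,14) = 48!/(14!×34!) = 482320623240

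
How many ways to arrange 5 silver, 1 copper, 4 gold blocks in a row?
10! / (5! × 1! × 4!) = 1260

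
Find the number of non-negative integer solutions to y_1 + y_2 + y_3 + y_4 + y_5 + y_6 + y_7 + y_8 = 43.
C(43+8-1, 8-1) = C(50, 7) = 99884400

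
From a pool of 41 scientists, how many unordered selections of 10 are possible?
C(41,10) = 41!/(10!×31!) = 1121099408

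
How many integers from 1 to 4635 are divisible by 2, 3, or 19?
⌊4635/2⌋+⌊4635/3⌋+⌊4635/19⌋ - ⌊4635/6⌋-⌊4635/38⌋-⌊4635/57⌋ + ⌊4635/114⌋ = 2317+1545+243 - 772-121-81 + 40 = 3171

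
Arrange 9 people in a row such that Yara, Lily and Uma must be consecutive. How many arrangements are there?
Treat the 3 as one block: (9-3+1)! × 3! = 5040 × 6 = 30240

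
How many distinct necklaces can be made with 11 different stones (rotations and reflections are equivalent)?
(11-1)!/2 = 3628800/2 = 1814400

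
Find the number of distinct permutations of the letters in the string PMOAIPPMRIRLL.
13! / (2! × 2! × 1! × 1! × 2! × 3! × 2!) = 64864800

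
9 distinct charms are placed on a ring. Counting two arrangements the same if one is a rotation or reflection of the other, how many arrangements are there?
(9-1)!/2 = 40320/2 = 20160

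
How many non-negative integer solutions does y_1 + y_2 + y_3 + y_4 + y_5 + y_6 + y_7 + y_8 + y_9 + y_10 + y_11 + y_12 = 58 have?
C(58+12-1, 12-1) = C(69, 11) = 1823810410032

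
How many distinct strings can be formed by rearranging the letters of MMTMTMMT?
8! / (3! × 5!) = 56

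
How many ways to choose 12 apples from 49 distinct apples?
C(49,12) = 49!/(12!×37!) = 92263734836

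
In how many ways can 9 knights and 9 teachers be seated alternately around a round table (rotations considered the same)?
Fix one of the knights: (9-1)! ways for the remaining knights, × 9! ways for the teachers = 40320 × 362880 = 14631321600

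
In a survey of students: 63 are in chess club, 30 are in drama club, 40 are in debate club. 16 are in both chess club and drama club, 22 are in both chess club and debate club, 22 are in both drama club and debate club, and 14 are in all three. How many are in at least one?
|A∪B∪C| = 63+30+40-16-22-22+14 = 87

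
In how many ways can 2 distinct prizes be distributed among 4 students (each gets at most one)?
P(4,2) = 4!/(4-2)! = 12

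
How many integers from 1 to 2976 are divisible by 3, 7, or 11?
⌊2976/3⌋+⌊2976/7⌋+⌊2976/11⌋ - ⌊2976/21⌋-⌊2976/33⌋-⌊2976/77⌋ + ⌊2976/231⌋ = 992+425+270 - 141-90-38 + 12 = 1430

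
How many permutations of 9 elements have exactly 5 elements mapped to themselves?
Choose the 5 fixed points C(9,5) = 126, derange the rest: !4 = Σ_{j=0}^{4} (-1)^j·4!/j! = 24 - 24 + 12 - 4 + 1 = 9. Product = 126 × 9 = 1134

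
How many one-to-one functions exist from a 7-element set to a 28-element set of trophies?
P(28,7) = 28!/(28-7)! = 5967561600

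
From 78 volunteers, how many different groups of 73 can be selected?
C(78,73) = 78!/(73!×5!) = 21111090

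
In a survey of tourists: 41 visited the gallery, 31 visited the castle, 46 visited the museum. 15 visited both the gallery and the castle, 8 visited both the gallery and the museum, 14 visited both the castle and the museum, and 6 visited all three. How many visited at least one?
|A∪B∪C| = 41+31+46-15-8-14+6 = 87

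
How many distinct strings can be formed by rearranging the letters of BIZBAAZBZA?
10! / (3! × 1! × 3! × 3!) = 16800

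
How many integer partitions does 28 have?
Pentagonal recurrence p(n) = p(n-1) + p(n-2) - p(n-5) - p(n-7) + p(n-12) + p(n-15) - ... gives p(0..27) = 1, 1, 2, 3, 5, 7, 11, 15, 22, 30, 42, 56, 77, 101, 135, 176, 231, 297, 385, 490, 627, 792, 1002, 1255, 1575, 1958, 2436, 3010. p(28) = p(27) + p(26) - p(23) - p(21) + p(16) + p(13) - p(6) - p(2) = 3010 + 2436 - 1255 - 792 + 231 + 101 - 11 - 2 = 3718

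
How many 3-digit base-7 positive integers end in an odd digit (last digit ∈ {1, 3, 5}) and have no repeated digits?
Last∈{1,3,5}. Last=0: 0. Last nonzero: 3×5×P(5,1) = 75. Total = 75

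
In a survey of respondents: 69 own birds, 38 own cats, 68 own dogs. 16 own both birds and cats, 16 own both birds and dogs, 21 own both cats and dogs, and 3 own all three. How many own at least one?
|A∪B∪C| = 69+38+68-16-16-21+3 = 125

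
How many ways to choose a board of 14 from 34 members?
C(34,14) = 34!/(14!×20!) = 1391975640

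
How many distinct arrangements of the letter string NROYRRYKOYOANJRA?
16! / (4! × 1! × 3! × 3! × 1! × 2! × 2!) = 6054048000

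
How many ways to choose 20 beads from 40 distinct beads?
C(40,20) = 40!/(20!×20!) = 137846528820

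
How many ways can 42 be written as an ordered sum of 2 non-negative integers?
C(42+2-1, 2-1) = C(43, 1) = 43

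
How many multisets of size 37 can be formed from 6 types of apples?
C(37+6-1, 6-1) = C(42, 5) = 850668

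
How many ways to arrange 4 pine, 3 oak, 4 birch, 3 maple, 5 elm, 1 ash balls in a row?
20! / (4! × 3! × 4! × 3! × 5! × 1!) = 977728752000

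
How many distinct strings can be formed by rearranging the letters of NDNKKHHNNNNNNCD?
15! / (2! × 2! × 8! × 1! × 2!) = 4054050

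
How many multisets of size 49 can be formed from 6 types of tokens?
C(49+6-1, 6-1) = C(54, 5) = 3162510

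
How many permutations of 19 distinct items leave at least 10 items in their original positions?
Exactly j fixed points: C(19,j)·!(19-j); sum over j ≥ 10 (derangement numbers via !m = (m-1)·(!(m-1) + !(m-2)): !0..!9 = 1, 0, 1, 2, 9, 44, 265, 1854, 14833, 133496). Σ_{j=10}^{19} C(19,j)·!(19-j) = C(19,10)·!9 + C(19,11)·!8 + C(19,12)·!7 + C(19,13)·!6 + C(19,14)·!5 + C(19,15)·!4 + C(19,16)·!3 + C(19,17)·!2 + C(19,18)·!1 + C(19,19)·!0 = 92378·133496 + 75582·14833 + 50388·1854 + 27132·265 + 11628·44 + 3876·9 + 969·2 + 171·1 + 19·0 + 1·1 = 13554359252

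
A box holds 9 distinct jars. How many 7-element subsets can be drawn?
C(9,7) = 9!/(7!×2!) = 36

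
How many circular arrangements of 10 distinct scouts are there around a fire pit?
Circular: fix one position, arrange the rest. (10-1)! = 362880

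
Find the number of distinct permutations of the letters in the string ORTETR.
6! / (1! × 2! × 2! × 1!) = 180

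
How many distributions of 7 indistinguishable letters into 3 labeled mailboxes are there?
C(7+3-1, 3-1) = C(9, 2) = 36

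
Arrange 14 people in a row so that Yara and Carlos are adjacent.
Treat as block: (14-1)! × 2! = 6227020800 × 2 = 12454041600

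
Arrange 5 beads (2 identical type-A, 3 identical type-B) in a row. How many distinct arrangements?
5! / (2! × 3!) = 10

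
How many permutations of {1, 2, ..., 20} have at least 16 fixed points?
Exactly j fixed points: C(20,j)·!(20-j); sum over j ≥ 16 (derangement numbers via !m = (m-1)·(!(m-1) + !(m-2)): !0..!4 = 1, 0, 1, 2, 9). Σ_{j=16}^{20} C(20,j)·!(20-j) = C(20,16)·!4 + C(20,17)·!3 + C(20,18)·!2 + C(20,19)·!1 + C(20,20)·!0 = 4845·9 + 1140·2 + 190·1 + 20·0 + 1·1 = 46076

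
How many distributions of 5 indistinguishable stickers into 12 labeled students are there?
C(5+12-1, 12-1) = C(16, 11) = 4368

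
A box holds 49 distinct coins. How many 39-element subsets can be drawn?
C(49,39) = 49!/(39!×10!) = 8217822536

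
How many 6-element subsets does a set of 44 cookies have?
C(44,6) = 44!/(6!×38!) = 7059052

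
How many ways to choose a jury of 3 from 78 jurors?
C(78,3) = 78!/(3!×75!) = 76076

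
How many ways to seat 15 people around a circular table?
Circular: fix one position, arrange the rest. (15-1)! = 87178291200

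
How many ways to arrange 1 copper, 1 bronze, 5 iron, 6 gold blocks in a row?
13! / (1! × 1! × 5! × 6!) = 72072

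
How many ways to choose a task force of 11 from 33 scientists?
C(33,11) = 33!/(11!×22!) = 193536720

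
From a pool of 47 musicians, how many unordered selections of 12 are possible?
C(47,12) = 47!/(12!×35!) = 52251400851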